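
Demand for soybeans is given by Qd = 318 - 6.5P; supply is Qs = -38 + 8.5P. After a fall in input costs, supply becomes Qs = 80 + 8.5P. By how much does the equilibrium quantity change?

Original equilibrium: P* = 356/15, Q* = 2456/15.
New equilibrium: 318 - 6.5P = 80 + 8.5P, so 238 = 15P and P' = 238/15; Q' = 318 − 6.5(238/15) = 3223/15.
Change in quantity: 3223/15 − 2456/15 = 767/15.

ΔQ = 767/15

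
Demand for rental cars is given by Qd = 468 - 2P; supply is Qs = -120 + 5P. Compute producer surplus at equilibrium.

Equilibrium: 468 - 2P = -120 + 5P gives P* = 84, Q* = 300.
Supply starts at P = 24 (where Qs = 0).
PS = ½(84 − 24)(300) = 9000.

Producer surplus = 9000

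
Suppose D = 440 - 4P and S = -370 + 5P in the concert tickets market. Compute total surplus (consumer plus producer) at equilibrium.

Equilibrium: 440 - 4P = -370 + 5P gives P* = 90, Q* = 80.
Demand choke price: P = 110; supply starts at P = 74.
CS = ½(110 − 90)(80) = 800; PS = ½(90 − 74)(80) = 640.

Total surplus = 1440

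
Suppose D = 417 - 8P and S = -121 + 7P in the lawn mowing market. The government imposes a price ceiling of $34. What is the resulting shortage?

Shortage = 28

Equilibrium price would be P* = 538/15, so the ceiling at 34 binds.
At P = 34: D = 417 − 8(34) = 145, S = -121 + 7(34) = 117.
Shortage = 145 − 117 = 28.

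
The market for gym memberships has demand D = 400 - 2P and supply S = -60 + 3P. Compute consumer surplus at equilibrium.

Consumer surplus = 11664

Equilibrium: 400 - 2P = -60 + 3P gives P* = 92, Q* = 216.
Demand choke price (D = 0): P = 200.
CS = ½(200 − 92)(216) = 11664.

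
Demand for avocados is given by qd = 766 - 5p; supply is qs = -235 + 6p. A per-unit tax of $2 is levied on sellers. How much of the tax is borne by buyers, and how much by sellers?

Pre-tax equilibrium: p* = 91, q* = 311.
Tax on sellers shifts supply to qs = -235 + 6(p − 2) = -247 + 6p.
766 - 5p = -247 + 6p gives buyer price pb = 1013/11; sellers receive ps = 1013/11 − 2 = 991/11.
New quantity: q = 766 − 5(1013/11) = 3361/11.
Buyer burden = 1013/11 − 91 = 12/11; seller burden = 91 − 991/11 = 10/11.

Buyers bear 12/11, sellers bear 10/11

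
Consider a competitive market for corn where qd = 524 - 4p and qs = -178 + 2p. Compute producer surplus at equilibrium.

Equilibrium: 524 - 4p = -178 + 2p gives p* = 117, q* = 56.
Supply starts at p = 89 (where qs = 0).
PS = ½(117 − 89)(56) = 784.

Producer surplus = 784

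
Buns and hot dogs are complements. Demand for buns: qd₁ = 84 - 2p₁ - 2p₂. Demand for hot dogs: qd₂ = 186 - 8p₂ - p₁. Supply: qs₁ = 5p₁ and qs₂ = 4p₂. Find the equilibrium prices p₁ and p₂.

Market 1: 84 - 2p₁ - 2p₂ = 5p₁ → 7p₁ + 2p₂ = 84.
Market 2: 12p₂ + p₁ = 186.
Eliminating p₂: 12×(1) − 2×(2) gives 82p₁ = 636, so p₁ = 318/41.
Back-substitute into (2): p₂ = (186 − 1×318/41) / 12 = 609/41.

p₁ = 318/41, p₂ = 609/41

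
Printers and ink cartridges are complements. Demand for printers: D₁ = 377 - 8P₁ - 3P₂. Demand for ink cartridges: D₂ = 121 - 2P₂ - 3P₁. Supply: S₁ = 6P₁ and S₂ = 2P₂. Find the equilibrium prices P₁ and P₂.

P₁ = 1145/47, P₂ = 563/47

Market 1: 377 - 8P₁ - 3P₂ = 6P₁ → 14P₁ + 3P₂ = 377.
Market 2: 4P₂ + 3P₁ = 121.
Eliminating P₂: 4×(1) − 3×(2) gives 47P₁ = 1145, so P₁ = 1145/47.
Back-substitute into (2): P₂ = (121 − 3×1145/47) / 4 = 563/47.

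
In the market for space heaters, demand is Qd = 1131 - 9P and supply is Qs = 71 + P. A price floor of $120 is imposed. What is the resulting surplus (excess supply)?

Equilibrium price would be P* = 106, so the floor at 120 binds.
At P = 120: Qd = 51, Qs = 191.
Surplus = 191 − 51 = 140.

Surplus = 140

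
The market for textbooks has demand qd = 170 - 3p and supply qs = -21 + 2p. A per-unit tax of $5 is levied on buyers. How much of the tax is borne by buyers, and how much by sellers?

Buyers bear $2, sellers bear $3

Pre-tax equilibrium: p* = 38.2, q* = 55.4.
Tax on buyers shifts demand to qd = 170 − 3(p + 5) = 155 - 3p.
155 - 3p = -21 + 2p gives seller price ps = 35.2; buyers pay pb = 35.2 + 5 = 40.2.
New quantity: q = 170 − 3(40.2) = 49.4.
Buyer burden = 40.2 − 38.2 = 2; seller burden = 38.2 − 35.2 = 3.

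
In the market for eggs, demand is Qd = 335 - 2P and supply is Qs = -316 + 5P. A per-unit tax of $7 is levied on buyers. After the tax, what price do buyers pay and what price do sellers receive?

Pre-tax equilibrium: P* = 93, Q* = 149.
Tax on buyers shifts demand to Qd = 335 − 2(P + 7) = 321 - 2P.
321 - 2P = -316 + 5P gives seller price Ps = 91; buyers pay Pb = 91 + 7 = 98.
New quantity: Q = 335 − 2(98) = 139.

Buyers pay $98, sellers receive $91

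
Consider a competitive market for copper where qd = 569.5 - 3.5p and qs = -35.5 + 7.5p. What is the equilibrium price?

p* = 55

Set qd = qs: 569.5 - 3.5p = -35.5 + 7.5p.
605 = 11p, so p* = 55.
q* = 569.5 − 3.5(55) = 377.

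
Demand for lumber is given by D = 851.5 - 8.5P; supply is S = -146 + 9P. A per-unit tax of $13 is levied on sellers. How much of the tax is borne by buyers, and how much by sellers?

Buyers bear 234/35, sellers bear 221/35

Pre-tax equilibrium: P* = 57, Q* = 367.
Tax on sellers shifts supply to S = -146 + 9(P − 13) = -263 + 9P.
851.5 - 8.5P = -263 + 9P gives buyer price Pb = 2229/35; sellers receive Ps = 2229/35 − 13 = 1774/35.
New quantity: Q = 851.5 − 8.5(2229/35) = 10856/35.
Buyer burden = 2229/35 − 57 = 234/35; seller burden = 57 − 1774/35 = 221/35.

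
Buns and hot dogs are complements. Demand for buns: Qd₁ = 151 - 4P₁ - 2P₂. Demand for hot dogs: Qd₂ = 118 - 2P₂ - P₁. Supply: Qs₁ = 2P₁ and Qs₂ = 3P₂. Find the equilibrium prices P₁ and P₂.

Market 1: 151 - 4P₁ - 2P₂ = 2P₁ → 6P₁ + 2P₂ = 151.
Market 2: 5P₂ + P₁ = 118.
Eliminating P₂: 5×(1) − 2×(2) gives 28P₁ = 519, so P₁ = 519/28.
Back-substitute into (2): P₂ = (118 − 1×519/28) / 5 = 557/28.

P₁ = 519/28, P₂ = 557/28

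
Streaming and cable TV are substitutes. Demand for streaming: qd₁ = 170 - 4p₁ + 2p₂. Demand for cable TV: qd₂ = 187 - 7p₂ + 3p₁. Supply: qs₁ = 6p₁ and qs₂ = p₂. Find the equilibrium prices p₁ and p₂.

p₁ = 867/37, p₂ = 1190/37

Market 1: 170 - 4p₁ + 2p₂ = 6p₁ → 10p₁ - 2p₂ = 170.
Market 2: 8p₂ - 3p₁ = 187.
Eliminating p₂: 8×(1) + 2×(2) gives 74p₁ = 1734, so p₁ = 867/37.
Back-substitute into (2): p₂ = (187 + 3×867/37) / 8 = 1190/37.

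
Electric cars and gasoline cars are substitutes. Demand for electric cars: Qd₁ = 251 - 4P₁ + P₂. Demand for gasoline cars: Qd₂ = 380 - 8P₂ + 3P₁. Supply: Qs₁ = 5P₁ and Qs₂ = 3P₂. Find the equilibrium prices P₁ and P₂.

Market 1: 251 - 4P₁ + P₂ = 5P₁ → 9P₁ - P₂ = 251.
Market 2: 11P₂ - 3P₁ = 380.
Eliminating P₂: 11×(1) + 1×(2) gives 96P₁ = 3141, so P₁ = 32.71875.
Back-substitute into (2): P₂ = (380 + 3×32.71875) / 11 = 43.46875.

P₁ = 32.71875, P₂ = 43.46875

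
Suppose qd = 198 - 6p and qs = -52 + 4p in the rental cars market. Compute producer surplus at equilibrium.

Equilibrium: 198 - 6p = -52 + 4p gives p* = 25, q* = 48.
Supply starts at p = 13 (where qs = 0).
PS = ½(25 − 13)(48) = 288.

Producer surplus = 288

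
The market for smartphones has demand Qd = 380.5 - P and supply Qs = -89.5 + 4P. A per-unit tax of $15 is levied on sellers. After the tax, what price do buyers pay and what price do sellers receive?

Buyers pay $106, sellers receive $91

Pre-tax equilibrium: P* = 94, Q* = 286.5.
Tax on sellers shifts supply to Qs = -89.5 + 4(P − 15) = -149.5 + 4P.
380.5 - P = -149.5 + 4P gives buyer price Pb = 106; sellers receive Ps = 106 − 15 = 91.
New quantity: Q = 380.5 − 1(106) = 274.5.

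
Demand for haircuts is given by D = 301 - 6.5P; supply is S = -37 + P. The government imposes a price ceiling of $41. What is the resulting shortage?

Equilibrium price would be P* = 676/15, so the ceiling at 41 binds.
At P = 41: D = 301 − 6.5(41) = 34.5, S = -37 + 1(41) = 4.
Shortage = 34.5 − 4 = 30.5.

Shortage = 30.5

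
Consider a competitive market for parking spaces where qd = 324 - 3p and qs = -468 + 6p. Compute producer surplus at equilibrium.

Producer surplus = 300

Equilibrium: 324 - 3p = -468 + 6p gives p* = 88, q* = 60.
Supply starts at p = 78 (where qs = 0).
PS = ½(88 − 78)(60) = 300.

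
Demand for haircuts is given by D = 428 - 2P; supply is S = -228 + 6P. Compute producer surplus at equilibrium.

Equilibrium: 428 - 2P = -228 + 6P gives P* = 82, Q* = 264.
Supply starts at P = 38 (where S = 0).
PS = ½(82 − 38)(264) = 5808.

Producer surplus = 5808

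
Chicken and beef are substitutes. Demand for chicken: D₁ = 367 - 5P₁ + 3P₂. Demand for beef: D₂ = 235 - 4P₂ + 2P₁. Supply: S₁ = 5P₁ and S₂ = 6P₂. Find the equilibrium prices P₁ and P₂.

P₁ = 4375/94, P₂ = 1542/47

Market 1: 367 - 5P₁ + 3P₂ = 5P₁ → 10P₁ - 3P₂ = 367.
Market 2: 10P₂ - 2P₁ = 235.
Eliminating P₂: 10×(1) + 3×(2) gives 94P₁ = 4375, so P₁ = 4375/94.
Back-substitute into (2): P₂ = (235 + 2×4375/94) / 10 = 1542/47.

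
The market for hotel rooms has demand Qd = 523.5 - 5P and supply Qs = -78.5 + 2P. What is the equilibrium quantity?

Q* = 93.5

Set Qd = Qs: 523.5 - 5P = -78.5 + 2P.
602 = 7P, so P* = 86.
Q* = 523.5 − 5(86) = 93.5.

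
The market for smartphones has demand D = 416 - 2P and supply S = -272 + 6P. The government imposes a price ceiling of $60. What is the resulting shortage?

Shortage = 208

Equilibrium price would be P* = 86, so the ceiling at 60 binds.
At P = 60: D = 416 − 2(60) = 296, S = -272 + 6(60) = 88.
Shortage = 296 − 88 = 208.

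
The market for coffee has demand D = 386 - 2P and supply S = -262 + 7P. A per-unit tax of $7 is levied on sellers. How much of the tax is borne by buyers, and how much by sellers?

Pre-tax equilibrium: P* = 72, Q* = 242.
Tax on sellers shifts supply to S = -262 + 7(P − 7) = -311 + 7P.
386 - 2P = -311 + 7P gives buyer price Pb = 697/9; sellers receive Ps = 697/9 − 7 = 634/9.
New quantity: Q = 386 − 2(697/9) = 2080/9.
Buyer burden = 697/9 − 72 = 49/9; seller burden = 72 − 634/9 = 14/9.

Buyers bear 49/9, sellers bear 14/9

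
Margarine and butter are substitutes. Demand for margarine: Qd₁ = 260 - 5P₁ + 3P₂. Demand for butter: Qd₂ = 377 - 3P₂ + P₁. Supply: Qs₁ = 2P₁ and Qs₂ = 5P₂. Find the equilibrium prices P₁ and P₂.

Market 1: 260 - 5P₁ + 3P₂ = 2P₁ → 7P₁ - 3P₂ = 260.
Market 2: 8P₂ - P₁ = 377.
Eliminating P₂: 8×(1) + 3×(2) gives 53P₁ = 3211, so P₁ = 3211/53.
Back-substitute into (2): P₂ = (377 + 1×3211/53) / 8 = 2899/53.

P₁ = 3211/53, P₂ = 2899/53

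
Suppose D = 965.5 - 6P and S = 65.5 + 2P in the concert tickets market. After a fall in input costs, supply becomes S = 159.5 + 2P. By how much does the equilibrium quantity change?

Original equilibrium: P* = 112.5, Q* = 290.5.
New equilibrium: 965.5 - 6P = 159.5 + 2P, so 806 = 8P and P' = 100.75; Q' = 965.5 − 6(100.75) = 361.
Change in quantity: 361 − 290.5 = 70.5.

ΔQ = 70.5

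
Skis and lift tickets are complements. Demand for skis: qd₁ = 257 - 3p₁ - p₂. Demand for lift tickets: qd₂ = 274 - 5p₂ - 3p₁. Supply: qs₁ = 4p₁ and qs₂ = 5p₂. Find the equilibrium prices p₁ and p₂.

p₁ = 2296/67, p₂ = 1147/67

Market 1: 257 - 3p₁ - p₂ = 4p₁ → 7p₁ + p₂ = 257.
Market 2: 10p₂ + 3p₁ = 274.
Eliminating p₂: 10×(1) − 1×(2) gives 67p₁ = 2296, so p₁ = 2296/67.
Back-substitute into (2): p₂ = (274 − 3×2296/67) / 10 = 1147/67.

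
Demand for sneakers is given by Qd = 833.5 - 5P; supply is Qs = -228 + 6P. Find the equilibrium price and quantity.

P* = 96.5, Q* = 351

Set Qd = Qs: 833.5 - 5P = -228 + 6P.
1061.5 = 11P, so P* = 96.5.
Q* = 833.5 − 5(96.5) = 351.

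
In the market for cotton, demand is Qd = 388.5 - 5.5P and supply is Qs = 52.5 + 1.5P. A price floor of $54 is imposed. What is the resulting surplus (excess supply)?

Surplus = 42

Equilibrium price would be P* = 48, so the floor at 54 binds.
At P = 54: Qd = 91.5, Qs = 133.5.
Surplus = 133.5 − 91.5 = 42.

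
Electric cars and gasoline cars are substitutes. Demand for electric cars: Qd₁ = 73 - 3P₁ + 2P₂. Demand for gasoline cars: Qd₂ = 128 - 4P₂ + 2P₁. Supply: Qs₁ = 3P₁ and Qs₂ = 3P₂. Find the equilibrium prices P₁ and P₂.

P₁ = 767/38, P₂ = 457/19

Market 1: 73 - 3P₁ + 2P₂ = 3P₁ → 6P₁ - 2P₂ = 73.
Market 2: 7P₂ - 2P₁ = 128.
Eliminating P₂: 7×(1) + 2×(2) gives 38P₁ = 767, so P₁ = 767/38.
Back-substitute into (2): P₂ = (128 + 2×767/38) / 7 = 457/19.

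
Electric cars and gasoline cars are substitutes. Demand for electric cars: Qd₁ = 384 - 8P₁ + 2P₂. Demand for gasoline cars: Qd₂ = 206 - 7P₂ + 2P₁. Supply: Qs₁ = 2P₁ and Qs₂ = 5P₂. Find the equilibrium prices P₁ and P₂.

P₁ = 1255/29, P₂ = 707/29

Market 1: 384 - 8P₁ + 2P₂ = 2P₁ → 10P₁ - 2P₂ = 384.
Market 2: 12P₂ - 2P₁ = 206.
Eliminating P₂: 12×(1) + 2×(2) gives 116P₁ = 5020, so P₁ = 1255/29.
Back-substitute into (2): P₂ = (206 + 2×1255/29) / 12 = 707/29.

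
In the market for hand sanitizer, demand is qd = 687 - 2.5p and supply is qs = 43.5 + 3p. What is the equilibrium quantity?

q* = 394.5

Set qd = qs: 687 - 2.5p = 43.5 + 3p.
643.5 = 5.5p, so p* = 117.
q* = 687 − 2.5(117) = 394.5.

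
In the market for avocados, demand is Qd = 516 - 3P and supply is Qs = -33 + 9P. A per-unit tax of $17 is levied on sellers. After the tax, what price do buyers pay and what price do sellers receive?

Pre-tax equilibrium: P* = 45.75, Q* = 378.75.
Tax on sellers shifts supply to Qs = -33 + 9(P − 17) = -186 + 9P.
516 - 3P = -186 + 9P gives buyer price Pb = 58.5; sellers receive Ps = 58.5 − 17 = 41.5.
New quantity: Q = 516 − 3(58.5) = 340.5.

Buyers pay $58.5, sellers receive $41.5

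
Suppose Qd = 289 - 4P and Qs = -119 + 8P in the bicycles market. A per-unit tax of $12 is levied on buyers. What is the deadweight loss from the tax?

Pre-tax equilibrium: P* = 34, Q* = 153.
Tax on buyers shifts demand to Qd = 289 − 4(P + 12) = 241 - 4P.
241 - 4P = -119 + 8P gives seller price Ps = 30; buyers pay Pb = 30 + 12 = 42.
New quantity: Q = 289 − 4(42) = 121.
DWL = ½ × 12 × (153 − 121) = 192.

Deadweight loss = 192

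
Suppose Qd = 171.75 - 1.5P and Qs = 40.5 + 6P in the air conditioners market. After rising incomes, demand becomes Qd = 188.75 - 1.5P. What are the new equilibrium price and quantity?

Original equilibrium: P* = 17.5, Q* = 145.5.
New equilibrium: 188.75 - 1.5P = 40.5 + 6P, so 148.25 = 7.5P and P' = 593/30; Q' = 188.75 − 1.5(593/30) = 159.1.

P' = 593/30, Q' = 159.1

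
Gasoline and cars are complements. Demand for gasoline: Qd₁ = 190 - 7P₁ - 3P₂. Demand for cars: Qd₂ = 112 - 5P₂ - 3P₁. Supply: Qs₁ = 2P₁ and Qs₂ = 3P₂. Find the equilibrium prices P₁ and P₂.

P₁ = 1184/63, P₂ = 146/21

Market 1: 190 - 7P₁ - 3P₂ = 2P₁ → 9P₁ + 3P₂ = 190.
Market 2: 8P₂ + 3P₁ = 112.
Eliminating P₂: 8×(1) − 3×(2) gives 63P₁ = 1184, so P₁ = 1184/63.
Back-substitute into (2): P₂ = (112 − 3×1184/63) / 8 = 146/21.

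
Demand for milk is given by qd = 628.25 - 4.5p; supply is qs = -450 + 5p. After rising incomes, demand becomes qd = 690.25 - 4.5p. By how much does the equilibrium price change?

Original equilibrium: p* = 113.5, q* = 117.5.
New equilibrium: 690.25 - 4.5p = -450 + 5p, so 1140.25 = 9.5p and p' = 4561/38; q' = 690.25 − 4.5(4561/38) = 5705/38.
Change in price: 4561/38 − 113.5 = 124/19.

Δp = 124/19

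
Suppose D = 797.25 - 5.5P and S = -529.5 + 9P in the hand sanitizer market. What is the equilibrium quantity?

Q* = 294

Set D = S: 797.25 - 5.5P = -529.5 + 9P.
1326.75 = 14.5P, so P* = 91.5.
Q* = 797.25 − 5.5(91.5) = 294.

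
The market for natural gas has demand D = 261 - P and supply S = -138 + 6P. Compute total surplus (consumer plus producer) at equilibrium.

Equilibrium: 261 - P = -138 + 6P gives P* = 57, Q* = 204.
Demand choke price: P = 261; supply starts at P = 23.
CS = ½(261 − 57)(204) = 20808; PS = ½(57 − 23)(204) = 3468.

Total surplus = 24276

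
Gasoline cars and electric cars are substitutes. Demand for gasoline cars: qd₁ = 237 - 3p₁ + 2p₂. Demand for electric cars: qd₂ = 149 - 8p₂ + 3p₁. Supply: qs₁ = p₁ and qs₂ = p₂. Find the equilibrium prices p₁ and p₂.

Market 1: 237 - 3p₁ + 2p₂ = p₁ → 4p₁ - 2p₂ = 237.
Market 2: 9p₂ - 3p₁ = 149.
Eliminating p₂: 9×(1) + 2×(2) gives 30p₁ = 2431, so p₁ = 2431/30.
Back-substitute into (2): p₂ = (149 + 3×2431/30) / 9 = 1307/30.

p₁ = 2431/30, p₂ = 1307/30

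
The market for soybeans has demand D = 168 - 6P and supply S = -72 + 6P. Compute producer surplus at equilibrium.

Producer surplus = 192

Equilibrium: 168 - 6P = -72 + 6P gives P* = 20, Q* = 48.
Supply starts at P = 12 (where S = 0).
PS = ½(20 − 12)(48) = 192.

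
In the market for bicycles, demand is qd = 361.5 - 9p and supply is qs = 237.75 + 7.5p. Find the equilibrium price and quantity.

p* = 7.5, q* = 294

Set qd = qs: 361.5 - 9p = 237.75 + 7.5p.
123.75 = 16.5p, so p* = 7.5.
q* = 361.5 − 9(7.5) = 294.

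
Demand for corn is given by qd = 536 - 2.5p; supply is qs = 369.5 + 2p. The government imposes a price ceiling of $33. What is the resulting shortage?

Equilibrium price would be p* = 37, so the ceiling at 33 binds.
At p = 33: qd = 536 − 2.5(33) = 453.5, qs = 369.5 + 2(33) = 435.5.
Shortage = 453.5 − 435.5 = 18.

Shortage = 18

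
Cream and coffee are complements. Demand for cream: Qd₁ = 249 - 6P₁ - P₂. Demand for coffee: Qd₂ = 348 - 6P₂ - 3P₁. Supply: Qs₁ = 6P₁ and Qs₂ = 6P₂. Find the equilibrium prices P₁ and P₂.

P₁ = 880/47, P₂ = 1143/47

Market 1: 249 - 6P₁ - P₂ = 6P₁ → 12P₁ + P₂ = 249.
Market 2: 12P₂ + 3P₁ = 348.
Eliminating P₂: 12×(1) − 1×(2) gives 141P₁ = 2640, so P₁ = 880/47.
Back-substitute into (2): P₂ = (348 − 3×880/47) / 12 = 1143/47.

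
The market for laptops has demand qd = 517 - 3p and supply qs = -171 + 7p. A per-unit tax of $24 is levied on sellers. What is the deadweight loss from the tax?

Deadweight loss = 604.8

Pre-tax equilibrium: p* = 68.8, q* = 310.6.
Tax on sellers shifts supply to qs = -171 + 7(p − 24) = -339 + 7p.
517 - 3p = -339 + 7p gives buyer price pb = 85.6; sellers receive ps = 85.6 − 24 = 61.6.
New quantity: q = 517 − 3(85.6) = 260.2.
DWL = ½ × 24 × (310.6 − 260.2) = 604.8.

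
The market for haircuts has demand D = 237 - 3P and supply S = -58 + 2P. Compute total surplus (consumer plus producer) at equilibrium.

Total surplus = 1500

Equilibrium: 237 - 3P = -58 + 2P gives P* = 59, Q* = 60.
Demand choke price: P = 79; supply starts at P = 29.
CS = ½(79 − 59)(60) = 600; PS = ½(59 − 29)(60) = 900.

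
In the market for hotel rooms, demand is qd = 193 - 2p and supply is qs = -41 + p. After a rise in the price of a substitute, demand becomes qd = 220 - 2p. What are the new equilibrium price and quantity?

p' = 87, q' = 46

Original equilibrium: p* = 78, q* = 37.
New equilibrium: 220 - 2p = -41 + p, so 261 = 3p and p' = 87; q' = 220 − 2(87) = 46.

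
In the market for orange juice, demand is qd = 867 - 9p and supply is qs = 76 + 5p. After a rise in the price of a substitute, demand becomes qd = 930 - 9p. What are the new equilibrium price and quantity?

p' = 61, q' = 381

Original equilibrium: p* = 56.5, q* = 358.5.
New equilibrium: 930 - 9p = 76 + 5p, so 854 = 14p and p' = 61; q' = 930 − 9(61) = 381.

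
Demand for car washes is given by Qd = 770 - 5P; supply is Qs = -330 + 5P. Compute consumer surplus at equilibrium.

Equilibrium: 770 - 5P = -330 + 5P gives P* = 110, Q* = 220.
Demand choke price (Qd = 0): P = 154.
CS = ½(154 − 110)(220) = 4840.

Consumer surplus = 4840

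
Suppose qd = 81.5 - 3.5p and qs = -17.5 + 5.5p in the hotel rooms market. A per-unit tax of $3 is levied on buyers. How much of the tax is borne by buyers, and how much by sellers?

Pre-tax equilibrium: p* = 11, q* = 43.
Tax on buyers shifts demand to qd = 81.5 − 3.5(p + 3) = 71 - 3.5p.
71 - 3.5p = -17.5 + 5.5p gives seller price ps = 59/6; buyers pay pb = 59/6 + 3 = 77/6.
New quantity: q = 81.5 − 3.5(77/6) = 439/12.
Buyer burden = 77/6 − 11 = 11/6; seller burden = 11 − 59/6 = 7/6.

Buyers bear 11/6, sellers bear 7/6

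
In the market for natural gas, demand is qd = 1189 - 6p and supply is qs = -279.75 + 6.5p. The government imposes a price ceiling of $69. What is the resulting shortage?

Equilibrium price would be p* = 117.5, so the ceiling at 69 binds.
At p = 69: qd = 1189 − 6(69) = 775, qs = -279.75 + 6.5(69) = 168.75.
Shortage = 775 − 168.75 = 606.25.

Shortage = 606.25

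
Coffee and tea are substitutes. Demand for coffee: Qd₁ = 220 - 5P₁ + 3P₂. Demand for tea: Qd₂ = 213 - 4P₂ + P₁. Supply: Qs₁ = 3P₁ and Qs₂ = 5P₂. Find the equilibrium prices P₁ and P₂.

Market 1: 220 - 5P₁ + 3P₂ = 3P₁ → 8P₁ - 3P₂ = 220.
Market 2: 9P₂ - P₁ = 213.
Eliminating P₂: 9×(1) + 3×(2) gives 69P₁ = 2619, so P₁ = 873/23.
Back-substitute into (2): P₂ = (213 + 1×873/23) / 9 = 1924/69.

P₁ = 873/23, P₂ = 1924/69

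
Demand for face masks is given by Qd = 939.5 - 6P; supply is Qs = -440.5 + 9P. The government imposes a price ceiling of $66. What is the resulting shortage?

Shortage = 390

Equilibrium price would be P* = 92, so the ceiling at 66 binds.
At P = 66: Qd = 939.5 − 6(66) = 543.5, Qs = -440.5 + 9(66) = 153.5.
Shortage = 543.5 − 153.5 = 390.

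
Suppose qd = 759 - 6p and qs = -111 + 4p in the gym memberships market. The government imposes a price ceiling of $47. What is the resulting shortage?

Shortage = 400

Equilibrium price would be p* = 87, so the ceiling at 47 binds.
At p = 47: qd = 759 − 6(47) = 477, qs = -111 + 4(47) = 77.
Shortage = 477 − 77 = 400.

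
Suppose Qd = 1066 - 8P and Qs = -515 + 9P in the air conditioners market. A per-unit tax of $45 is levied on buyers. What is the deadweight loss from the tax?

Pre-tax equilibrium: P* = 93, Q* = 322.
Tax on buyers shifts demand to Qd = 1066 − 8(P + 45) = 706 - 8P.
706 - 8P = -515 + 9P gives seller price Ps = 1221/17; buyers pay Pb = 1221/17 + 45 = 1986/17.
New quantity: Q = 1066 − 8(1986/17) = 2234/17.
DWL = ½ × 45 × (322 − 2234/17) = 72900/17.

Deadweight loss = 72900/17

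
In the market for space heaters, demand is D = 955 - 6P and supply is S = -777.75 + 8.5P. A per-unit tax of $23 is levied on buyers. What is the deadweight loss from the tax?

Deadweight loss = 26979/29

Pre-tax equilibrium: P* = 119.5, Q* = 238.
Tax on buyers shifts demand to D = 955 − 6(P + 23) = 817 - 6P.
817 - 6P = -777.75 + 8.5P gives seller price Ps = 6379/58; buyers pay Pb = 6379/58 + 23 = 7713/58.
New quantity: Q = 955 − 6(7713/58) = 4556/29.
DWL = ½ × 23 × (238 − 4556/29) = 26979/29.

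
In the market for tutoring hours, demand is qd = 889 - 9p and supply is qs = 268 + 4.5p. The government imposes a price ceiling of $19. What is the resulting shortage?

Equilibrium price would be p* = 46, so the ceiling at 19 binds.
At p = 19: qd = 889 − 9(19) = 718, qs = 268 + 4.5(19) = 353.5.
Shortage = 718 − 353.5 = 364.5.

Shortage = 364.5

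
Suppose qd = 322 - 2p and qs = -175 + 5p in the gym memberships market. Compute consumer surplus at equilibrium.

Consumer surplus = 8100

Equilibrium: 322 - 2p = -175 + 5p gives p* = 71, q* = 180.
Demand choke price (qd = 0): p = 161.
CS = ½(161 − 71)(180) = 8100.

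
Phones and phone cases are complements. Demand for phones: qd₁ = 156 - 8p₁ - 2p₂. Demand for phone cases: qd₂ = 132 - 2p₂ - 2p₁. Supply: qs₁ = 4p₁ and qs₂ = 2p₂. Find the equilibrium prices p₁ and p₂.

Market 1: 156 - 8p₁ - 2p₂ = 4p₁ → 12p₁ + 2p₂ = 156.
Market 2: 4p₂ + 2p₁ = 132.
Eliminating p₂: 4×(1) − 2×(2) gives 44p₁ = 360, so p₁ = 90/11.
Back-substitute into (2): p₂ = (132 − 2×90/11) / 4 = 318/11.

p₁ = 90/11, p₂ = 318/11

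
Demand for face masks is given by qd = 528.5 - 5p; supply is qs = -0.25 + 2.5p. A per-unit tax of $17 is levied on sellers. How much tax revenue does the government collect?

Pre-tax equilibrium: p* = 70.5, q* = 176.
Tax on sellers shifts supply to qs = -0.25 + 2.5(p − 17) = -42.75 + 2.5p.
528.5 - 5p = -42.75 + 2.5p gives buyer price pb = 457/6; sellers receive ps = 457/6 − 17 = 355/6.
New quantity: q = 528.5 − 5(457/6) = 443/3.
Revenue = 17 × 443/3 = 7531/3.

Tax revenue = 7531/3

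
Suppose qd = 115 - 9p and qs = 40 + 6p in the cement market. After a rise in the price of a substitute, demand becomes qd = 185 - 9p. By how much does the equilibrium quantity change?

Δq = 28

Original equilibrium: p* = 5, q* = 70.
New equilibrium: 185 - 9p = 40 + 6p, so 145 = 15p and p' = 29/3; q' = 185 − 9(29/3) = 98.
Change in quantity: 98 − 70 = 28.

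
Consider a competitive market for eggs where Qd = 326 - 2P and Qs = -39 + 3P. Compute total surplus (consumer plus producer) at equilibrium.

Equilibrium: 326 - 2P = -39 + 3P gives P* = 73, Q* = 180.
Demand choke price: P = 163; supply starts at P = 13.
CS = ½(163 − 73)(180) = 8100; PS = ½(73 − 13)(180) = 5400.

Total surplus = 13500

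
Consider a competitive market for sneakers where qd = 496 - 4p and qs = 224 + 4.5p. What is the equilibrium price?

p* = 32

Set qd = qs: 496 - 4p = 224 + 4.5p.
272 = 8.5p, so p* = 32.
q* = 496 − 4(32) = 368.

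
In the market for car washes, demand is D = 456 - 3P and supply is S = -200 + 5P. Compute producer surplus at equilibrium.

Producer surplus = 4410

Equilibrium: 456 - 3P = -200 + 5P gives P* = 82, Q* = 210.
Supply starts at P = 40 (where S = 0).
PS = ½(82 − 40)(210) = 4410.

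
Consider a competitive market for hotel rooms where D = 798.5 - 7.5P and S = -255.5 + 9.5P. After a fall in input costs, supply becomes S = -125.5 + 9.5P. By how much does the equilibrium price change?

Original equilibrium: P* = 62, Q* = 333.5.
New equilibrium: 798.5 - 7.5P = -125.5 + 9.5P, so 924 = 17P and P' = 924/17; Q' = 798.5 − 7.5(924/17) = 13289/34.
Change in price: 924/17 − 62 = -130/17.

ΔP = -130/17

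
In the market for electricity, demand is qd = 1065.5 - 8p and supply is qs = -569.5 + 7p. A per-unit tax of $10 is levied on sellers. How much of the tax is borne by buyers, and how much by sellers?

Pre-tax equilibrium: p* = 109, q* = 193.5.
Tax on sellers shifts supply to qs = -569.5 + 7(p − 10) = -639.5 + 7p.
1065.5 - 8p = -639.5 + 7p gives buyer price pb = 341/3; sellers receive ps = 341/3 − 10 = 311/3.
New quantity: q = 1065.5 − 8(341/3) = 937/6.
Buyer burden = 341/3 − 109 = 14/3; seller burden = 109 − 311/3 = 16/3.

Buyers bear 14/3, sellers bear 16/3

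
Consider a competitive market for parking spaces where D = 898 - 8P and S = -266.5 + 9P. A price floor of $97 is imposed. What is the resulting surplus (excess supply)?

Equilibrium price would be P* = 68.5, so the floor at 97 binds.
At P = 97: D = 122, S = 606.5.
Surplus = 606.5 − 122 = 484.5.

Surplus = 484.5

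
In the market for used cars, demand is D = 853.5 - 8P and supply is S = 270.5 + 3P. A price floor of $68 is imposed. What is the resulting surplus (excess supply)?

Surplus = 165

Equilibrium price would be P* = 53, so the floor at 68 binds.
At P = 68: D = 309.5, S = 474.5.
Surplus = 474.5 − 309.5 = 165.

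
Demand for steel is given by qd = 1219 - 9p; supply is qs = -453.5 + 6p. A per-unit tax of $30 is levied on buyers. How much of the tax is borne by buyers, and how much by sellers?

Pre-tax equilibrium: p* = 111.5, q* = 215.5.
Tax on buyers shifts demand to qd = 1219 − 9(p + 30) = 949 - 9p.
949 - 9p = -453.5 + 6p gives seller price ps = 93.5; buyers pay pb = 93.5 + 30 = 123.5.
New quantity: q = 1219 − 9(123.5) = 107.5.
Buyer burden = 123.5 − 111.5 = 12; seller burden = 111.5 − 93.5 = 18.

Buyers bear $12, sellers bear $18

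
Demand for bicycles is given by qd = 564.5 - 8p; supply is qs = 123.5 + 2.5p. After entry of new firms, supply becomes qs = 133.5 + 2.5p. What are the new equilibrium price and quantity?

p' = 862/21, q' = 9917/42

Original equilibrium: p* = 42, q* = 228.5.
New equilibrium: 564.5 - 8p = 133.5 + 2.5p, so 431 = 10.5p and p' = 862/21; q' = 564.5 − 8(862/21) = 9917/42.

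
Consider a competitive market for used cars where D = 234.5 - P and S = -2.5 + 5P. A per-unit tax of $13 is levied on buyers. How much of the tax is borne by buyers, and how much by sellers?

Buyers bear 65/6, sellers bear 13/6

Pre-tax equilibrium: P* = 39.5, Q* = 195.
Tax on buyers shifts demand to D = 234.5 − 1(P + 13) = 221.5 - P.
221.5 - P = -2.5 + 5P gives seller price Ps = 112/3; buyers pay Pb = 112/3 + 13 = 151/3.
New quantity: Q = 234.5 − 1(151/3) = 1105/6.
Buyer burden = 151/3 − 39.5 = 65/6; seller burden = 39.5 − 112/3 = 13/6.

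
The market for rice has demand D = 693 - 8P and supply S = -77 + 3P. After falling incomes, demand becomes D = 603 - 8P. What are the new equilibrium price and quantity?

Original equilibrium: P* = 70, Q* = 133.
New equilibrium: 603 - 8P = -77 + 3P, so 680 = 11P and P' = 680/11; Q' = 603 − 8(680/11) = 1193/11.

P' = 680/11, Q' = 1193/11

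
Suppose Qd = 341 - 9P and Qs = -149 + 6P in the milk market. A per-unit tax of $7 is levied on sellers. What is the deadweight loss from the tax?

Pre-tax equilibrium: P* = 98/3, Q* = 47.
Tax on sellers shifts supply to Qs = -149 + 6(P − 7) = -191 + 6P.
341 - 9P = -191 + 6P gives buyer price Pb = 532/15; sellers receive Ps = 532/15 − 7 = 427/15.
New quantity: Q = 341 − 9(532/15) = 21.8.
DWL = ½ × 7 × (47 − 21.8) = 88.2.

Deadweight loss = 88.2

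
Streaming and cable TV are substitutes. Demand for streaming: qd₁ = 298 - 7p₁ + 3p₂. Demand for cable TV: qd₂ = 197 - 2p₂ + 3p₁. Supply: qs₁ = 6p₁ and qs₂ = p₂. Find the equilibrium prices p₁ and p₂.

Market 1: 298 - 7p₁ + 3p₂ = 6p₁ → 13p₁ - 3p₂ = 298.
Market 2: 3p₂ - 3p₁ = 197.
Eliminating p₂: 3×(1) + 3×(2) gives 30p₁ = 1485, so p₁ = 49.5.
Back-substitute into (2): p₂ = (197 + 3×49.5) / 3 = 691/6.

p₁ = 49.5, p₂ = 691/6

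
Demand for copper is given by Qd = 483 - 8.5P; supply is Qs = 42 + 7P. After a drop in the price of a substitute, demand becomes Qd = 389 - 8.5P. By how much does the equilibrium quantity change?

ΔQ = -1316/31

Original equilibrium: P* = 882/31, Q* = 7476/31.
New equilibrium: 389 - 8.5P = 42 + 7P, so 347 = 15.5P and P' = 694/31; Q' = 389 − 8.5(694/31) = 6160/31.
Change in quantity: 6160/31 − 7476/31 = -1316/31.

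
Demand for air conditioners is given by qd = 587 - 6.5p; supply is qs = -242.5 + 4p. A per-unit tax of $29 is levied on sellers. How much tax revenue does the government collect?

Pre-tax equilibrium: p* = 79, q* = 73.5.
Tax on sellers shifts supply to qs = -242.5 + 4(p − 29) = -358.5 + 4p.
587 - 6.5p = -358.5 + 4p gives buyer price pb = 1891/21; sellers receive ps = 1891/21 − 29 = 1282/21.
New quantity: q = 587 − 6.5(1891/21) = 71/42.
Revenue = 29 × 71/42 = 2059/42.

Tax revenue = 2059/42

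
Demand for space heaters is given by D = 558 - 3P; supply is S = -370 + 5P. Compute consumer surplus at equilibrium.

Equilibrium: 558 - 3P = -370 + 5P gives P* = 116, Q* = 210.
Demand choke price (D = 0): P = 186.
CS = ½(186 − 116)(210) = 7350.

Consumer surplus = 7350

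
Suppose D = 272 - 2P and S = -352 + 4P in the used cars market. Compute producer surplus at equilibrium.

Producer surplus = 512

Equilibrium: 272 - 2P = -352 + 4P gives P* = 104, Q* = 64.
Supply starts at P = 88 (where S = 0).
PS = ½(104 − 88)(64) = 512.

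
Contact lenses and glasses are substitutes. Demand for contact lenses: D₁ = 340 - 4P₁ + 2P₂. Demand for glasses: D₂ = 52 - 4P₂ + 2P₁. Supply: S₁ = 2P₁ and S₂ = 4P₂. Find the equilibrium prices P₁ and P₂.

Market 1: 340 - 4P₁ + 2P₂ = 2P₁ → 6P₁ - 2P₂ = 340.
Market 2: 8P₂ - 2P₁ = 52.
Eliminating P₂: 8×(1) + 2×(2) gives 44P₁ = 2824, so P₁ = 706/11.
Back-substitute into (2): P₂ = (52 + 2×706/11) / 8 = 248/11.

P₁ = 706/11, P₂ = 248/11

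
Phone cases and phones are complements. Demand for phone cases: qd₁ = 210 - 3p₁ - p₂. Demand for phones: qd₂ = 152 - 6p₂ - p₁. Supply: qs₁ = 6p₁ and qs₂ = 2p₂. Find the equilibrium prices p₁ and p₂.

p₁ = 1528/71, p₂ = 1158/71

Market 1: 210 - 3p₁ - p₂ = 6p₁ → 9p₁ + p₂ = 210.
Market 2: 8p₂ + p₁ = 152.
Eliminating p₂: 8×(1) − 1×(2) gives 71p₁ = 1528, so p₁ = 1528/71.
Back-substitute into (2): p₂ = (152 − 1×1528/71) / 8 = 1158/71.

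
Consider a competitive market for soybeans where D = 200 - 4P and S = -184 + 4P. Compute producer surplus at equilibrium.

Equilibrium: 200 - 4P = -184 + 4P gives P* = 48, Q* = 8.
Supply starts at P = 46 (where S = 0).
PS = ½(48 − 46)(8) = 8.

Producer surplus = 8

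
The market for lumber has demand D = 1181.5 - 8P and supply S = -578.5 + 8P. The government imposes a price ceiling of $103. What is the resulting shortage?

Shortage = 112

Equilibrium price would be P* = 110, so the ceiling at 103 binds.
At P = 103: D = 1181.5 − 8(103) = 357.5, S = -578.5 + 8(103) = 245.5.
Shortage = 357.5 − 245.5 = 112.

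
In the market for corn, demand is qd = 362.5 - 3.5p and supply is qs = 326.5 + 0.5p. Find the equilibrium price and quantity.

p* = 9, q* = 331

Set qd = qs: 362.5 - 3.5p = 326.5 + 0.5p.
36 = 4p, so p* = 9.
q* = 362.5 − 3.5(9) = 331.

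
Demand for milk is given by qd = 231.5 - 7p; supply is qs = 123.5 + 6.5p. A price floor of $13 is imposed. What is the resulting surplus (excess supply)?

Surplus = 67.5

Equilibrium price would be p* = 8, so the floor at 13 binds.
At p = 13: qd = 140.5, qs = 208.
Surplus = 208 − 140.5 = 67.5.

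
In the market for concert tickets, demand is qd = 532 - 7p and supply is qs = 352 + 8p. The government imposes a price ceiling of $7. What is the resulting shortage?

Equilibrium price would be p* = 12, so the ceiling at 7 binds.
At p = 7: qd = 532 − 7(7) = 483, qs = 352 + 8(7) = 408.
Shortage = 483 − 408 = 75.

Shortage = 75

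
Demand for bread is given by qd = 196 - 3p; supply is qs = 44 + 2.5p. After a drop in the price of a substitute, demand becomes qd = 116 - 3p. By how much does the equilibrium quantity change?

Original equilibrium: p* = 304/11, q* = 1244/11.
New equilibrium: 116 - 3p = 44 + 2.5p, so 72 = 5.5p and p' = 144/11; q' = 116 − 3(144/11) = 844/11.
Change in quantity: 844/11 − 1244/11 = -400/11.

Δq = -400/11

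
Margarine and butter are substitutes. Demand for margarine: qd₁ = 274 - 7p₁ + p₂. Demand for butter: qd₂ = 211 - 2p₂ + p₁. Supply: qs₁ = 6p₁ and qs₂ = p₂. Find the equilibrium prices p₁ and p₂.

p₁ = 1033/38, p₂ = 3017/38

Market 1: 274 - 7p₁ + p₂ = 6p₁ → 13p₁ - p₂ = 274.
Market 2: 3p₂ - p₁ = 211.
Eliminating p₂: 3×(1) + 1×(2) gives 38p₁ = 1033, so p₁ = 1033/38.
Back-substitute into (2): p₂ = (211 + 1×1033/38) / 3 = 3017/38.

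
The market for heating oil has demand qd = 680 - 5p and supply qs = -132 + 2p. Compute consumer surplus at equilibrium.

Consumer surplus = 1000

Equilibrium: 680 - 5p = -132 + 2p gives p* = 116, q* = 100.
Demand choke price (qd = 0): p = 136.
CS = ½(136 − 116)(100) = 1000.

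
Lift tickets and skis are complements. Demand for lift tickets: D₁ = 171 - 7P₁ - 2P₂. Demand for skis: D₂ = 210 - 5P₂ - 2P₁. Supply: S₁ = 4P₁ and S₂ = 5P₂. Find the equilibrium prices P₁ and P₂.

Market 1: 171 - 7P₁ - 2P₂ = 4P₁ → 11P₁ + 2P₂ = 171.
Market 2: 10P₂ + 2P₁ = 210.
Eliminating P₂: 10×(1) − 2×(2) gives 106P₁ = 1290, so P₁ = 645/53.
Back-substitute into (2): P₂ = (210 − 2×645/53) / 10 = 984/53.

P₁ = 645/53, P₂ = 984/53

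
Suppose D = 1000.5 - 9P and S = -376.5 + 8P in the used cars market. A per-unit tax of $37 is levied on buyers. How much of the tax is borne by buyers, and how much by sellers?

Pre-tax equilibrium: P* = 81, Q* = 271.5.
Tax on buyers shifts demand to D = 1000.5 − 9(P + 37) = 667.5 - 9P.
667.5 - 9P = -376.5 + 8P gives seller price Ps = 1044/17; buyers pay Pb = 1044/17 + 37 = 1673/17.
New quantity: Q = 1000.5 − 9(1673/17) = 3903/34.
Buyer burden = 1673/17 − 81 = 296/17; seller burden = 81 − 1044/17 = 333/17.

Buyers bear 296/17, sellers bear 333/17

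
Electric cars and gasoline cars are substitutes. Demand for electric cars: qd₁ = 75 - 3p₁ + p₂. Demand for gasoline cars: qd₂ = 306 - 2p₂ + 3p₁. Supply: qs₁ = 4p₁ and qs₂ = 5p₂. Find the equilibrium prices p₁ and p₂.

p₁ = 831/46, p₂ = 2367/46

Market 1: 75 - 3p₁ + p₂ = 4p₁ → 7p₁ - p₂ = 75.
Market 2: 7p₂ - 3p₁ = 306.
Eliminating p₂: 7×(1) + 1×(2) gives 46p₁ = 831, so p₁ = 831/46.
Back-substitute into (2): p₂ = (306 + 3×831/46) / 7 = 2367/46.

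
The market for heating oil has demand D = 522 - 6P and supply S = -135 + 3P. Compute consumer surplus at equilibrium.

Consumer surplus = 588

Equilibrium: 522 - 6P = -135 + 3P gives P* = 73, Q* = 84.
Demand choke price (D = 0): P = 87.
CS = ½(87 − 73)(84) = 588.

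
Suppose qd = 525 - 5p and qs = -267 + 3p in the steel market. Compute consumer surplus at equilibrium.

Equilibrium: 525 - 5p = -267 + 3p gives p* = 99, q* = 30.
Demand choke price (qd = 0): p = 105.
CS = ½(105 − 99)(30) = 90.

Consumer surplus = 90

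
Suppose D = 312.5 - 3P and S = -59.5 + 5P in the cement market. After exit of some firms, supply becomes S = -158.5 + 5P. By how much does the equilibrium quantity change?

Original equilibrium: P* = 46.5, Q* = 173.
New equilibrium: 312.5 - 3P = -158.5 + 5P, so 471 = 8P and P' = 58.875; Q' = 312.5 − 3(58.875) = 135.875.
Change in quantity: 135.875 − 173 = -37.125.

ΔQ = -37.125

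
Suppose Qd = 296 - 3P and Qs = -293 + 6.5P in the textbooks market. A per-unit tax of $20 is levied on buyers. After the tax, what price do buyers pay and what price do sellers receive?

Pre-tax equilibrium: P* = 62, Q* = 110.
Tax on buyers shifts demand to Qd = 296 − 3(P + 20) = 236 - 3P.
236 - 3P = -293 + 6.5P gives seller price Ps = 1058/19; buyers pay Pb = 1058/19 + 20 = 1438/19.
New quantity: Q = 296 − 3(1438/19) = 1310/19.

Buyers pay 1438/19, sellers receive 1058/19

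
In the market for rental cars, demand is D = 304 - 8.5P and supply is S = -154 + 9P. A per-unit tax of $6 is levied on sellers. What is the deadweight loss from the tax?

Deadweight loss = 2754/35

Pre-tax equilibrium: P* = 916/35, Q* = 2854/35.
Tax on sellers shifts supply to S = -154 + 9(P − 6) = -208 + 9P.
304 - 8.5P = -208 + 9P gives buyer price Pb = 1024/35; sellers receive Ps = 1024/35 − 6 = 814/35.
New quantity: Q = 304 − 8.5(1024/35) = 1936/35.
DWL = ½ × 6 × (2854/35 − 1936/35) = 2754/35.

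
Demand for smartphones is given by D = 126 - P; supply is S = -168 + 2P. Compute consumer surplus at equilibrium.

Equilibrium: 126 - P = -168 + 2P gives P* = 98, Q* = 28.
Demand choke price (D = 0): P = 126.
CS = ½(126 − 98)(28) = 392.

Consumer surplus = 392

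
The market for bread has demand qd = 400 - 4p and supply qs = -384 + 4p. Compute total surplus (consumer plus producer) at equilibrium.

Equilibrium: 400 - 4p = -384 + 4p gives p* = 98, q* = 8.
Demand choke price: p = 100; supply starts at p = 96.
CS = ½(100 − 98)(8) = 8; PS = ½(98 − 96)(8) = 8.

Total surplus = 16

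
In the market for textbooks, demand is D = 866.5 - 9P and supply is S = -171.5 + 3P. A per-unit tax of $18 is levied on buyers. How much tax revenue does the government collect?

Tax revenue = 855

Pre-tax equilibrium: P* = 86.5, Q* = 88.
Tax on buyers shifts demand to D = 866.5 − 9(P + 18) = 704.5 - 9P.
704.5 - 9P = -171.5 + 3P gives seller price Ps = 73; buyers pay Pb = 73 + 18 = 91.
New quantity: Q = 866.5 − 9(91) = 47.5.
Revenue = 18 × 47.5 = 855.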